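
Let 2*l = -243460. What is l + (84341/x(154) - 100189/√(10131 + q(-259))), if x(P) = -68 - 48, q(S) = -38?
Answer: -14205021/116 - 100189*√10093/10093 ≈ -1.2345e+5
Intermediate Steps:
l = -121730 (l = (½)*(-243460) = -121730)
x(P) = -116
l + (84341/x(154) - 100189/√(10131 + q(-259))) = -121730 + (84341/(-116) - 100189/√(10131 - 38)) = -121730 + (84341*(-1/116) - 100189*√10093/10093) = -121730 + (-84341/116 - 100189*√10093/10093) = -14205021/116 - 100189*√10093/10093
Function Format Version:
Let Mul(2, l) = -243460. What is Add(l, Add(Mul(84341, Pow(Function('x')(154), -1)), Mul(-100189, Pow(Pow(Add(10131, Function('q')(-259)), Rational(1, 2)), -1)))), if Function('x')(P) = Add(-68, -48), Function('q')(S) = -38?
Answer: Add(Rational(-14205021, 116), Mul(Rational(-100189, 10093), Pow(10093, Rational(1, 2)))) ≈ -1.2345e+5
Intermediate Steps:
l = -121730 (l = Mul(Rational(1, 2), -243460) = -121730)
Function('x')(P) = -116
Add(l, Add(Mul(84341, Pow(Function('x')(154), -1)), Mul(-100189, Pow(Pow(Add(10131, Function('q')(-259)), Rational(1, 2)), -1)))) = Add(-121730, Add(Mul(84341, Pow(-116, -1)), Mul(-100189, Pow(Pow(Add(10131, -38), Rational(1, 2)), -1)))) = Add(-121730, Add(Mul(84341, Rational(-1, 116)), Mul(-100189, Pow(Pow(10093, Rational(1, 2)), -1)))) = Add(-121730, Add(Rational(-84341, 116), Mul(-100189, Mul(Rational(1, 10093), Pow(10093, Rational(1, 2)))))) = Add(-121730, Add(Rational(-84341, 116), Mul(Rational(-100189, 10093), Pow(10093, Rational(1, 2))))) = Add(Rational(-14205021, 116), Mul(Rational(-100189, 10093), Pow(10093, Rational(1, 2))))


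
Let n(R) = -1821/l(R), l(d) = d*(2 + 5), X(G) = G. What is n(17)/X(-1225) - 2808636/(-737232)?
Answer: 34230951031/8955832900 ≈ 3.8222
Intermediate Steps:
l(d) = 7*d (l(d) = d*7 = 7*d)
n(R) = -1821/(7*R) (n(R) = -1821*1/(7*R) = -1821/(7*R))
n(17)/X(-1225) - 2808636/(-737232) = -1821/7/17/(-1225) - 2808636/(-737232) = -1821/7*1/17*(-1/1225) - 2808636*(-1/737232) = -1821/119*(-1/1225) + 234053/61436 = 1821/145775 + 234053/61436 = 34230951031/8955832900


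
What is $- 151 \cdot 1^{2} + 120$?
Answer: $-31$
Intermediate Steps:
$- 151 \cdot 1^{2} + 120 = \left(-151\right) 1 + 120 = -151 + 120 = -31$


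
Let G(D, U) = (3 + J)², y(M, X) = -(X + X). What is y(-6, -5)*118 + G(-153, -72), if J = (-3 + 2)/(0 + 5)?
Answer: 29696/25 ≈ 1187.8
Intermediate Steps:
y(M, X) = -2*X
J = -⅕ (J = -1/5 = -1*⅕ = -⅕ ≈ -0.20000)
G(D, U) = 196/25 (G(D, U) = (3 - ⅕)² = (14/5)² = 196/25)
y(-6, -5)*118 + G(-153, -72) = -2*(-5)*118 + 196/25 = 10*118 + 196/25 = 1180 + 196/25 = 29696/25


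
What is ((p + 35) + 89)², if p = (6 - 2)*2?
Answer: 17424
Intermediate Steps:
p = 8 (p = 4*2 = 8)
((p + 35) + 89)² = ((8 + 35) + 89)² = (43 + 89)² = 132² = 17424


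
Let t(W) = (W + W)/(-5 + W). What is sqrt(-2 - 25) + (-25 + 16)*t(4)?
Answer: 72 + 3*I*sqrt(3) ≈ 72.0 + 5.1962*I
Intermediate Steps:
t(W) = 2*W/(-5 + W) (t(W) = (2*W)/(-5 + W) = 2*W/(-5 + W))
sqrt(-2 - 25) + (-25 + 16)*t(4) = sqrt(-2 - 25) + (-25 + 16)*(2*4/(-5 + 4)) = sqrt(-27) - 18*4/(-1) = 3*I*sqrt(3) - 18*4*(-1) = 3*I*sqrt(3) - 9*(-8) = 3*I*sqrt(3) + 72 = 72 + 3*I*sqrt(3)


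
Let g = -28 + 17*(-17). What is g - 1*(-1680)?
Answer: 1363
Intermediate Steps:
g = -317 (g = -28 - 289 = -317)
g - 1*(-1680) = -317 - 1*(-1680) = -317 + 1680 = 1363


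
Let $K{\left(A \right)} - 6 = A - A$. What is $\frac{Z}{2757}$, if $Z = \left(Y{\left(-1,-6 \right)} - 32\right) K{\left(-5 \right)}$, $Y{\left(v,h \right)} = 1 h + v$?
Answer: $- \frac{78}{919} \approx -0.084875$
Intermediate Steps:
$K{\left(A \right)} = 6$ ($K{\left(A \right)} = 6 + \left(A - A\right) = 6 + 0 = 6$)
$Y{\left(v,h \right)} = h + v$
$Z = -234$ ($Z = \left(\left(-6 - 1\right) - 32\right) 6 = \left(-7 - 32\right) 6 = \left(-39\right) 6 = -234$)
$\frac{Z}{2757} = - \frac{234}{2757} = \left(-234\right) \frac{1}{2757} = - \frac{78}{919}$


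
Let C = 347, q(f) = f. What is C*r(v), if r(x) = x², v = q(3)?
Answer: 3123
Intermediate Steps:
v = 3
C*r(v) = 347*3² = 347*9 = 3123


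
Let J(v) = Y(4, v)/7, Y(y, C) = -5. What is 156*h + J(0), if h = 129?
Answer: 140863/7 ≈ 20123.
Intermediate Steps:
J(v) = -5/7
156*h + J(0) = 156*129 - 5/7 = 20124 - 5/7 = 140863/7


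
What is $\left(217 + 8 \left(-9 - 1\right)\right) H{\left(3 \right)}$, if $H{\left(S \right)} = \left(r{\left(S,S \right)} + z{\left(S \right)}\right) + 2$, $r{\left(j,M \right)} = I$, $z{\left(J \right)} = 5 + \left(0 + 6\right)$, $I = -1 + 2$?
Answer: $1918$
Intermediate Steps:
$I = 1$
$z{\left(J \right)} = 11$ ($z{\left(J \right)} = 5 + 6 = 11$)
$r{\left(j,M \right)} = 1$
$H{\left(S \right)} = 14$ ($H{\left(S \right)} = \left(1 + 11\right) + 2 = 12 + 2 = 14$)
$\left(217 + 8 \left(-9 - 1\right)\right) H{\left(3 \right)} = \left(217 + 8 \left(-9 - 1\right)\right) 14 = \left(217 + 8 \left(-10\right)\right) 14 = \left(217 - 80\right) 14 = 137 \cdot 14 = 1918$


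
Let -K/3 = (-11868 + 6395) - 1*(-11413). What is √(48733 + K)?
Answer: √30913 ≈ 175.82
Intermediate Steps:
K = -17820 (K = -3*((-11868 + 6395) - 1*(-11413)) = -3*(-5473 + 11413) = -3*5940 = -17820)
√(48733 + K) = √(48733 - 17820) = √30913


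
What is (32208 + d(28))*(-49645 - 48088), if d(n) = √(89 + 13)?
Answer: -3147784464 - 97733*√102 ≈ -3.1488e+9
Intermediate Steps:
d(n) = √102
(32208 + d(28))*(-49645 - 48088) = (32208 + √102)*(-49645 - 48088) = (32208 + √102)*(-97733) = -3147784464 - 97733*√102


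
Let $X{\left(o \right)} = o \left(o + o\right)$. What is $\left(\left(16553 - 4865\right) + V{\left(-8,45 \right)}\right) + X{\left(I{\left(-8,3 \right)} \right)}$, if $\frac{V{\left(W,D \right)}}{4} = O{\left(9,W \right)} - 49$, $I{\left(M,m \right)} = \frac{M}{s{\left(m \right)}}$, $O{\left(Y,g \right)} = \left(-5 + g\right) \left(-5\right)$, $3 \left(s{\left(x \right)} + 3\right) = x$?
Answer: $11784$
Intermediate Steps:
$s{\left(x \right)} = -3 + \frac{x}{3}$
$O{\left(Y,g \right)} = 25 - 5 g$
$I{\left(M,m \right)} = \frac{M}{-3 + \frac{m}{3}}$
$V{\left(W,D \right)} = -96 - 20 W$ ($V{\left(W,D \right)} = 4 \left(\left(25 - 5 W\right) - 49\right) = 4 \left(-24 - 5 W\right) = -96 - 20 W$)
$X{\left(o \right)} = 2 o^{2}$ ($X{\left(o \right)} = o 2 o = 2 o^{2}$)
$\left(\left(16553 - 4865\right) + V{\left(-8,45 \right)}\right) + X{\left(I{\left(-8,3 \right)} \right)} = \left(\left(16553 - 4865\right) - -64\right) + 2 \left(3 \left(-8\right) \frac{1}{-9 + 3}\right)^{2} = \left(11688 + \left(-96 + 160\right)\right) + 2 \left(3 \left(-8\right) \frac{1}{-6}\right)^{2} = \left(11688 + 64\right) + 2 \left(3 \left(-8\right) \left(- \frac{1}{6}\right)\right)^{2} = 11752 + 2 \cdot 4^{2} = 11752 + 2 \cdot 16 = 11752 + 32 = 11784$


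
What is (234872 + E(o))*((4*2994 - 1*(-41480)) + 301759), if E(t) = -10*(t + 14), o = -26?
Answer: 83472683280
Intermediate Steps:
E(t) = -140 - 10*t (E(t) = -10*(14 + t) = -140 - 10*t)
(234872 + E(o))*((4*2994 - 1*(-41480)) + 301759) = (234872 + (-140 - 10*(-26)))*((4*2994 - 1*(-41480)) + 301759) = (234872 + (-140 + 260))*((11976 + 41480) + 301759) = (234872 + 120)*(53456 + 301759) = 234992*355215 = 83472683280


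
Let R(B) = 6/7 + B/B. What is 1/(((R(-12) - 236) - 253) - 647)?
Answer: -7/7939 ≈ -0.00088172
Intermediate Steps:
R(B) = 13/7 (R(B) = 6*(⅐) + 1 = 6/7 + 1 = 13/7)
1/(((R(-12) - 236) - 253) - 647) = 1/(((13/7 - 236) - 253) - 647) = 1/((-1639/7 - 253) - 647) = 1/(-3410/7 - 647) = 1/(-7939/7) = -7/7939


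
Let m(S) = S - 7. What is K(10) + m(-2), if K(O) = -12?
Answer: -21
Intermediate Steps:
m(S) = -7 + S
K(10) + m(-2) = -12 + (-7 - 2) = -12 - 9 = -21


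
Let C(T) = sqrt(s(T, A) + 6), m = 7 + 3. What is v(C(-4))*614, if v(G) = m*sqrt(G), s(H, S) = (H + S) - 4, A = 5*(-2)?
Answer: 6140*(-3)**(1/4)*sqrt(2) ≈ 8080.7 + 8080.7*I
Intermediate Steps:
A = -10
m = 10
s(H, S) = -4 + H + S
C(T) = sqrt(-8 + T) (C(T) = sqrt((-4 + T - 10) + 6) = sqrt((-14 + T) + 6) = sqrt(-8 + T))
v(G) = 10*sqrt(G)
v(C(-4))*614 = (10*sqrt(sqrt(-8 - 4)))*614 = (10*sqrt(sqrt(-12)))*614 = (10*sqrt(2*I*sqrt(3)))*614 = (10*(sqrt(2)*3**(1/4)*sqrt(I)))*614 = (10*sqrt(2)*3**(1/4)*sqrt(I))*614 = 6140*sqrt(2)*3**(1/4)*sqrt(I)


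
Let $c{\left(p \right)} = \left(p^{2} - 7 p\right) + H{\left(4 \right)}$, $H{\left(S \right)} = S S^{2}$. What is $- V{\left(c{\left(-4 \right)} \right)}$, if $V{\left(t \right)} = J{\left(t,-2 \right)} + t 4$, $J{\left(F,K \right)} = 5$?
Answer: $-437$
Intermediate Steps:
$H{\left(S \right)} = S^{3}$
$c{\left(p \right)} = 64 + p^{2} - 7 p$ ($c{\left(p \right)} = \left(p^{2} - 7 p\right) + 4^{3} = \left(p^{2} - 7 p\right) + 64 = 64 + p^{2} - 7 p$)
$V{\left(t \right)} = 5 + 4 t$ ($V{\left(t \right)} = 5 + t 4 = 5 + 4 t$)
$- V{\left(c{\left(-4 \right)} \right)} = - (5 + 4 \left(64 + \left(-4\right)^{2} - -28\right)) = - (5 + 4 \left(64 + 16 + 28\right)) = - (5 + 4 \cdot 108) = - (5 + 432) = \left(-1\right) 437 = -437$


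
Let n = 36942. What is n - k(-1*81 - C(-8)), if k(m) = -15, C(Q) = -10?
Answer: 36957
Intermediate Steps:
n - k(-1*81 - C(-8)) = 36942 - 1*(-15) = 36942 + 15 = 36957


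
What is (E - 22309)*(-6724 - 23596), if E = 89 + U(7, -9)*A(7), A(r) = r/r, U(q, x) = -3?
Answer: 673801360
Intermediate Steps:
A(r) = 1
E = 86 (E = 89 - 3*1 = 89 - 3 = 86)
(E - 22309)*(-6724 - 23596) = (86 - 22309)*(-6724 - 23596) = -22223*(-30320) = 673801360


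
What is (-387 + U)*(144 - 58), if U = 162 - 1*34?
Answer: -22274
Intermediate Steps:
U = 128 (U = 162 - 34 = 128)
(-387 + U)*(144 - 58) = (-387 + 128)*(144 - 58) = -259*86 = -22274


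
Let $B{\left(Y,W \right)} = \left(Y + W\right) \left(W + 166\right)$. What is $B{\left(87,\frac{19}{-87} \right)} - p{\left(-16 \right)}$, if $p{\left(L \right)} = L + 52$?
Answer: $\frac{108621166}{7569} \approx 14351.0$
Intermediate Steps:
$p{\left(L \right)} = 52 + L$
$B{\left(Y,W \right)} = \left(166 + W\right) \left(W + Y\right)$ ($B{\left(Y,W \right)} = \left(W + Y\right) \left(166 + W\right) = \left(166 + W\right) \left(W + Y\right)$)
$B{\left(87,\frac{19}{-87} \right)} - p{\left(-16 \right)} = \left(\left(\frac{19}{-87}\right)^{2} + 166 \frac{19}{-87} + 166 \cdot 87 + \frac{19}{-87} \cdot 87\right) - \left(52 - 16\right) = \left(\left(19 \left(- \frac{1}{87}\right)\right)^{2} + 166 \cdot 19 \left(- \frac{1}{87}\right) + 14442 + 19 \left(- \frac{1}{87}\right) 87\right) - 36 = \left(\left(- \frac{19}{87}\right)^{2} + 166 \left(- \frac{19}{87}\right) + 14442 - 19\right) - 36 = \left(\frac{361}{7569} - \frac{3154}{87} + 14442 - 19\right) - 36 = \frac{108893650}{7569} - 36 = \frac{108621166}{7569}$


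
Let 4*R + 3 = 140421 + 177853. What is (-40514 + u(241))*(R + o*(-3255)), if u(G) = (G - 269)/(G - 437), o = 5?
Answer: -71798536087/28 ≈ -2.5642e+9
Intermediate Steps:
u(G) = (-269 + G)/(-437 + G)
R = 318271/4 (R = -3/4 + (140421 + 177853)/4 = -3/4 + (1/4)*318274 = -3/4 + 159137/2 = 318271/4 ≈ 79568.)
(-40514 + u(241))*(R + o*(-3255)) = (-40514 + (-269 + 241)/(-437 + 241))*(318271/4 + 5*(-3255)) = (-40514 - 28/(-196))*(318271/4 - 16275) = (-40514 - 1/196*(-28))*(253171/4) = (-40514 + 1/7)*(253171/4) = -283597/7*253171/4 = -71798536087/28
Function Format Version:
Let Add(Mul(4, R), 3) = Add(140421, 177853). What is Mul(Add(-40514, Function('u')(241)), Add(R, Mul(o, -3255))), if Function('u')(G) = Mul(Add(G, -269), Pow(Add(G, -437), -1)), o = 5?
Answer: Rational(-71798536087, 28) ≈ -2.5642e+9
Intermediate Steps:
Function('u')(G) = Mul(Pow(Add(-437, G), -1), Add(-269, G)) (Function('u')(G) = Mul(Add(-269, G), Pow(Add(-437, G), -1)) = Mul(Pow(Add(-437, G), -1), Add(-269, G)))
R = Rational(318271, 4) (R = Add(Rational(-3, 4), Mul(Rational(1, 4), Add(140421, 177853))) = Add(Rational(-3, 4), Mul(Rational(1, 4), 318274)) = Add(Rational(-3, 4), Rational(159137, 2)) = Rational(318271, 4) ≈ 79568.)
Mul(Add(-40514, Function('u')(241)), Add(R, Mul(o, -3255))) = Mul(Add(-40514, Mul(Pow(Add(-437, 241), -1), Add(-269, 241))), Add(Rational(318271, 4), Mul(5, -3255))) = Mul(Add(-40514, Mul(Pow(-196, -1), -28)), Add(Rational(318271, 4), -16275)) = Mul(Add(-40514, Mul(Rational(-1, 196), -28)), Rational(253171, 4)) = Mul(Add(-40514, Rational(1, 7)), Rational(253171, 4)) = Mul(Rational(-283597, 7), Rational(253171, 4)) = Rational(-71798536087, 28)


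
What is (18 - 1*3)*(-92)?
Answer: -1380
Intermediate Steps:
(18 - 1*3)*(-92) = (18 - 3)*(-92) = 15*(-92) = -1380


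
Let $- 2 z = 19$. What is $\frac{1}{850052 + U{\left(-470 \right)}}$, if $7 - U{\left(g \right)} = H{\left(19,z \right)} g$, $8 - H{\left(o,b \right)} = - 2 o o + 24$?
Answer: $\frac{1}{1181879} \approx 8.4611 \cdot 10^{-7}$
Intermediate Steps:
$z = - \frac{19}{2}$ ($z = \left(- \frac{1}{2}\right) 19 = - \frac{19}{2} \approx -9.5$)
$H{\left(o,b \right)} = -16 + 2 o^{2}$ ($H{\left(o,b \right)} = 8 - \left(- 2 o o + 24\right) = 8 - \left(- 2 o^{2} + 24\right) = 8 - \left(24 - 2 o^{2}\right) = 8 + \left(-24 + 2 o^{2}\right) = -16 + 2 o^{2}$)
$U{\left(g \right)} = 7 - 706 g$ ($U{\left(g \right)} = 7 - \left(-16 + 2 \cdot 19^{2}\right) g = 7 - \left(-16 + 2 \cdot 361\right) g = 7 - \left(-16 + 722\right) g = 7 - 706 g$)
$\frac{1}{850052 + U{\left(-470 \right)}} = \frac{1}{850052 + \left(7 - -331820\right)} = \frac{1}{850052 + \left(7 + 331820\right)} = \frac{1}{850052 + 331827} = \frac{1}{1181879}$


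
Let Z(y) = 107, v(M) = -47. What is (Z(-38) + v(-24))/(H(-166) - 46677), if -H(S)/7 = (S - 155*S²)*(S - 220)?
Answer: -20/3847074523 ≈ -5.1988e-9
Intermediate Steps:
H(S) = -7*(-220 + S)*(S - 155*S²) (H(S) = -7*(S - 155*S²)*(S - 220) = -7*(S - 155*S²)*(-220 + S) = -7*(-220 + S)*(S - 155*S²))
(Z(-38) + v(-24))/(H(-166) - 46677) = (107 - 47)/(7*(-166)*(220 - 34101*(-166) + 155*(-166)²) - 46677) = 60/(7*(-166)*(220 + 5660766 + 155*27556) - 46677) = 60/(7*(-166)*(220 + 5660766 + 4271180) - 46677) = 60/(7*(-166)*9932166 - 46677) = 60/(-11541176892 - 46677) = 60/(-11541223569) = 60*(-1/11541223569) = -20/3847074523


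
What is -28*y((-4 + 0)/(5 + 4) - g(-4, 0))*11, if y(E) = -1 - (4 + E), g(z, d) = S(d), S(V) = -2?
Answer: 18172/9 ≈ 2019.1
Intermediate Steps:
g(z, d) = -2
y(E) = -5 - E (y(E) = -1 + (-4 - E) = -5 - E)
-28*y((-4 + 0)/(5 + 4) - g(-4, 0))*11 = -28*(-5 - ((-4 + 0)/(5 + 4) - 1*(-2)))*11 = -28*(-5 - (-4/9 + 2))*11 = -28*(-5 - 1*14/9)*11 = -28*(-5 - 14/9)*11 = -28*(-59/9)*11 = (1652/9)*11 = 18172/9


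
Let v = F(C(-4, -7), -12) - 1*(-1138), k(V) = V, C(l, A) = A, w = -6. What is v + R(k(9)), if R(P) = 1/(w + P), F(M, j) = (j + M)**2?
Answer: 4498/3 ≈ 1499.3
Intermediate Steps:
F(M, j) = (M + j)**2
v = 1499 (v = (-7 - 12)**2 - 1*(-1138) = (-19)**2 + 1138 = 361 + 1138 = 1499)
R(P) = 1/(-6 + P)
v + R(k(9)) = 1499 + 1/(-6 + 9) = 1499 + 1/3 = 4498/3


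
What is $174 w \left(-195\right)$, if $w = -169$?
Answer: $5734170$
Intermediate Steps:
$174 w \left(-195\right) = 174 \left(-169\right) \left(-195\right) = \left(-29406\right) \left(-195\right) = 5734170$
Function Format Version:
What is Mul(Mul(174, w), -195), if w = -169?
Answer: 5734170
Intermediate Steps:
Mul(Mul(174, w), -195) = Mul(Mul(174, -169), -195) = Mul(-29406, -195) = 5734170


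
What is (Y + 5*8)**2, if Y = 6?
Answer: 2116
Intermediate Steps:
(Y + 5*8)**2 = (6 + 5*8)**2 = (6 + 40)**2 = 46**2 = 2116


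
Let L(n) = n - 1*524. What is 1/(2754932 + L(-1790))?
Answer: 1/2752618 ≈ 3.6329e-7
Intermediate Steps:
L(n) = -524 + n (L(n) = n - 524 = -524 + n)
1/(2754932 + L(-1790)) = 1/(2754932 + (-524 - 1790)) = 1/(2754932 - 2314) = 1/2752618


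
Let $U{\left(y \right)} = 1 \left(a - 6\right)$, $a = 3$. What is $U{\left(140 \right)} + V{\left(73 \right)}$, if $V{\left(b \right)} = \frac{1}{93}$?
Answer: $- \frac{278}{93} \approx -2.9892$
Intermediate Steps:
$V{\left(b \right)} = \frac{1}{93}$
$U{\left(y \right)} = -3$ ($U{\left(y \right)} = 1 \left(3 - 6\right) = 1 \left(-3\right) = -3$)
$U{\left(140 \right)} + V{\left(73 \right)} = -3 + \frac{1}{93} = - \frac{278}{93}$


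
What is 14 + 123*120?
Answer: 14774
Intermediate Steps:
14 + 123*120 = 14 + 14760 = 14774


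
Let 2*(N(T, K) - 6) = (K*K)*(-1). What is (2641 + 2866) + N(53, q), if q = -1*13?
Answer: 10857/2 ≈ 5428.5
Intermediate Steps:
q = -13
N(T, K) = 6 - K²/2 (N(T, K) = 6 + ((K*K)*(-1))/2 = 6 + (K²*(-1))/2 = 6 + (-K²)/2 = 6 - K²/2)
(2641 + 2866) + N(53, q) = (2641 + 2866) + (6 - ½*(-13)²) = 5507 + (6 - ½*169) = 5507 + (6 - 169/2) = 5507 - 157/2 = 10857/2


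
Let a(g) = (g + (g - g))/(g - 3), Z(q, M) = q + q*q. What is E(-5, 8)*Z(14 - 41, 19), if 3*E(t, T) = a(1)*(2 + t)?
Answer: 351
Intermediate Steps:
Z(q, M) = q + q**2
a(g) = g/(-3 + g) (a(g) = (g + 0)/(-3 + g) = g/(-3 + g))
E(t, T) = -1/3 - t/6 (E(t, T) = ((1/(-3 + 1))*(2 + t))/3 = ((1/(-2))*(2 + t))/3 = ((1*(-1/2))*(2 + t))/3 = (-(2 + t)/2)/3 = (-1 - t/2)/3 = -1/3 - t/6)
E(-5, 8)*Z(14 - 41, 19) = (-1/3 - 1/6*(-5))*((14 - 41)*(1 + (14 - 41))) = (-1/3 + 5/6)*(-27*(1 - 27)) = (-27*(-26))/2 = (1/2)*702 = 351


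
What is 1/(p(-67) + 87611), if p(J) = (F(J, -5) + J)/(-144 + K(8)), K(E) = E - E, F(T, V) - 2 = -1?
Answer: 24/2102675 ≈ 1.1414e-5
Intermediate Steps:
F(T, V) = 1 (F(T, V) = 2 - 1 = 1)
K(E) = 0
p(J) = -1/144 - J/144 (p(J) = (1 + J)/(-144 + 0) = (1 + J)/(-144) = (1 + J)*(-1/144) = -1/144 - J/144)
1/(p(-67) + 87611) = 1/((-1/144 - 1/144*(-67)) + 87611) = 1/((-1/144 + 67/144) + 87611) = 1/(11/24 + 87611) = 1/(2102675/24) = 24/2102675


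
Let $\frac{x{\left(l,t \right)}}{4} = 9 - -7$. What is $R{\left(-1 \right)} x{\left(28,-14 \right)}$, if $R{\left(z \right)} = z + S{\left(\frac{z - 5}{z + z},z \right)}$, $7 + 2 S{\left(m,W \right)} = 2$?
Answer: $-224$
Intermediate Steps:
$x{\left(l,t \right)} = 64$ ($x{\left(l,t \right)} = 4 \left(9 - -7\right) = 4 \left(9 + 7\right) = 4 \cdot 16 = 64$)
$S{\left(m,W \right)} = - \frac{5}{2}$ ($S{\left(m,W \right)} = - \frac{7}{2} + \frac{1}{2} \cdot 2 = - \frac{7}{2} + 1 = - \frac{5}{2}$)
$R{\left(z \right)} = - \frac{5}{2} + z$ ($R{\left(z \right)} = z - \frac{5}{2} = - \frac{5}{2} + z$)
$R{\left(-1 \right)} x{\left(28,-14 \right)} = \left(- \frac{5}{2} - 1\right) 64 = \left(- \frac{7}{2}\right) 64 = -224$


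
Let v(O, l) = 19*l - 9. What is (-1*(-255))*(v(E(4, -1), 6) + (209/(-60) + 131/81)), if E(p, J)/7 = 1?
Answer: 2840309/108 ≈ 26299.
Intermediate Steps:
E(p, J) = 7 (E(p, J) = 7*1 = 7)
v(O, l) = -9 + 19*l
(-1*(-255))*(v(E(4, -1), 6) + (209/(-60) + 131/81)) = (-1*(-255))*((-9 + 19*6) + (209/(-60) + 131/81)) = 255*((-9 + 114) + (209*(-1/60) + 131*(1/81))) = 255*(105 + (-209/60 + 131/81)) = 255*(105 - 3023/1620) = 255*(167077/1620) = 2840309/108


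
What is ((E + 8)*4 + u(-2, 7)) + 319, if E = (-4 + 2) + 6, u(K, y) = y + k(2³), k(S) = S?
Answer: 382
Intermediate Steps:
u(K, y) = 8 + y (u(K, y) = y + 2³ = y + 8 = 8 + y)
E = 4 (E = -2 + 6 = 4)
((E + 8)*4 + u(-2, 7)) + 319 = ((4 + 8)*4 + (8 + 7)) + 319 = (12*4 + 15) + 319 = (48 + 15) + 319 = 63 + 319 = 382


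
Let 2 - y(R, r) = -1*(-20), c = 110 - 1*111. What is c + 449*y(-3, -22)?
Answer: -8083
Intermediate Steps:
c = -1 (c = 110 - 111 = -1)
y(R, r) = -18 (y(R, r) = 2 - (-1)*(-20) = 2 - 1*20 = 2 - 20 = -18)
c + 449*y(-3, -22) = -1 + 449*(-18) = -1 - 8082 = -8083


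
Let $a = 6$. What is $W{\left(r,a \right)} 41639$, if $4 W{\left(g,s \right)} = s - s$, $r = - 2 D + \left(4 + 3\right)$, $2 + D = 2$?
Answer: $0$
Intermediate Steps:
$D = 0$ ($D = -2 + 2 = 0$)
$r = 7$ ($r = \left(-2\right) 0 + \left(4 + 3\right) = 0 + 7 = 7$)
$W{\left(g,s \right)} = 0$ ($W{\left(g,s \right)} = \frac{s - s}{4} = \frac{1}{4} \cdot 0 = 0$)
$W{\left(r,a \right)} 41639 = 0 \cdot 41639 = 0$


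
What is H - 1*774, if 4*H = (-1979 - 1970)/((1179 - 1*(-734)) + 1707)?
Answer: -11211469/14480 ≈ -774.27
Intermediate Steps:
H = -3949/14480 (H = ((-1979 - 1970)/((1179 - 1*(-734)) + 1707))/4 = (-3949/((1179 + 734) + 1707))/4 = (-3949/(1913 + 1707))/4 = (-3949/3620)/4 = (-3949*1/3620)/4 = (1/4)*(-3949/3620) = -3949/14480 ≈ -0.27272)
H - 1*774 = -3949/14480 - 1*774 = -3949/14480 - 774 = -11211469/14480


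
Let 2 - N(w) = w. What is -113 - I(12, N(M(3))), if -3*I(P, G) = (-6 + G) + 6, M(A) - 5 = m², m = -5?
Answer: -367/3 ≈ -122.33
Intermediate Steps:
M(A) = 30 (M(A) = 5 + (-5)² = 5 + 25 = 30)
N(w) = 2 - w
I(P, G) = -G/3 (I(P, G) = -((-6 + G) + 6)/3 = -G/3)
-113 - I(12, N(M(3))) = -113 - (-1)*(2 - 1*30)/3 = -113 - (-1)*(2 - 30)/3 = -113 - (-1)*(-28)/3 = -113 - 1*28/3 = -113 - 28/3 = -367/3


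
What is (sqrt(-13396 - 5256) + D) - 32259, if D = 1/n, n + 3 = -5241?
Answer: -169166197/5244 + 2*I*sqrt(4663) ≈ -32259.0 + 136.57*I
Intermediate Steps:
n = -5244 (n = -3 - 5241 = -5244)
D = -1/5244 (D = 1/(-5244) = -1/5244 ≈ -0.00019069)
(sqrt(-13396 - 5256) + D) - 32259 = (sqrt(-13396 - 5256) - 1/5244) - 32259 = (sqrt(-18652) - 1/5244) - 32259 = (2*I*sqrt(4663) - 1/5244) - 32259 = (-1/5244 + 2*I*sqrt(4663)) - 32259 = -169166197/5244 + 2*I*sqrt(4663)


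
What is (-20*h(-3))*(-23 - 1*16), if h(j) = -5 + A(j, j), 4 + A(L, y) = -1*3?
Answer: -9360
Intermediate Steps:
A(L, y) = -7 (A(L, y) = -4 - 1*3 = -4 - 3 = -7)
h(j) = -12 (h(j) = -5 - 7 = -12)
(-20*h(-3))*(-23 - 1*16) = (-20*(-12))*(-23 - 1*16) = 240*(-23 - 16) = 240*(-39) = -9360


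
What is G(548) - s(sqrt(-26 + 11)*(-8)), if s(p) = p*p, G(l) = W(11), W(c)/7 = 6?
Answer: 1002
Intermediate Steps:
W(c) = 42 (W(c) = 7*6 = 42)
G(l) = 42
s(p) = p**2
G(548) - s(sqrt(-26 + 11)*(-8)) = 42 - (sqrt(-26 + 11)*(-8))**2 = 42 - (sqrt(-15)*(-8))**2 = 42 - ((I*sqrt(15))*(-8))**2 = 42 - (-8*I*sqrt(15))**2 = 42 - 1*(-960) = 42 + 960 = 1002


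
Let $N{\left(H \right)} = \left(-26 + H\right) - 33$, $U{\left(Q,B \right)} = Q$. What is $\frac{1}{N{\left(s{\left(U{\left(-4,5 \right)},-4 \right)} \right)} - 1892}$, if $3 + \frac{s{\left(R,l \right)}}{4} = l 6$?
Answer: $- \frac{1}{2059} \approx -0.00048567$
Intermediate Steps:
$s{\left(R,l \right)} = -12 + 24 l$ ($s{\left(R,l \right)} = -12 + 4 l 6 = -12 + 4 \cdot 6 l = -12 + 24 l$)
$N{\left(H \right)} = -59 + H$
$\frac{1}{N{\left(s{\left(U{\left(-4,5 \right)},-4 \right)} \right)} - 1892} = \frac{1}{\left(-59 + \left(-12 + 24 \left(-4\right)\right)\right) - 1892} = \frac{1}{\left(-59 - 108\right) - 1892} = \frac{1}{-167 - 1892} = \frac{1}{-2059} = - \frac{1}{2059}$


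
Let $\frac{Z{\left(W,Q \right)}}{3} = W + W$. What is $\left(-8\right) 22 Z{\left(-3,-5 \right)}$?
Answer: $3168$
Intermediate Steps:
$Z{\left(W,Q \right)} = 6 W$ ($Z{\left(W,Q \right)} = 3 \left(W + W\right) = 3 \cdot 2 W = 6 W$)
$\left(-8\right) 22 Z{\left(-3,-5 \right)} = \left(-8\right) 22 \cdot 6 \left(-3\right) = \left(-176\right) \left(-18\right) = 3168$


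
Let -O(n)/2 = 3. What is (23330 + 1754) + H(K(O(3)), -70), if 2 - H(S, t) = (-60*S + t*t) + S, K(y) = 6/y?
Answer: 20127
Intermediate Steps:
O(n) = -6 (O(n) = -2*3 = -6)
H(S, t) = 2 - t² + 59*S (H(S, t) = 2 - ((-60*S + t*t) + S) = 2 - ((-60*S + t²) + S) = 2 - ((t² - 60*S) + S) = 2 - (t² - 59*S) = 2 + (-t² + 59*S) = 2 - t² + 59*S)
(23330 + 1754) + H(K(O(3)), -70) = (23330 + 1754) + (2 - 1*(-70)² + 59*(6/(-6))) = 25084 + (2 - 1*4900 + 59*(6*(-⅙))) = 25084 + (2 - 4900 + 59*(-1)) = 25084 + (2 - 4900 - 59) = 25084 - 4957 = 20127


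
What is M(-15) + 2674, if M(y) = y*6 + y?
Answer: 2569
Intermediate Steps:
M(y) = 7*y (M(y) = 6*y + y = 7*y)
M(-15) + 2674 = 7*(-15) + 2674 = -105 + 2674 = 2569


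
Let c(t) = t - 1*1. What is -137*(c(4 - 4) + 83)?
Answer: -11234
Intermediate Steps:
c(t) = -1 + t (c(t) = t - 1 = -1 + t)
-137*(c(4 - 4) + 83) = -137*((-1 + (4 - 4)) + 83) = -137*((-1 + 0) + 83) = -137*(-1 + 83) = -137*82 = -11234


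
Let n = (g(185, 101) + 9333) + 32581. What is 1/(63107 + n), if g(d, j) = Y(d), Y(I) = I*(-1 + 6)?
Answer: 1/105946 ≈ 9.4388e-6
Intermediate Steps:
Y(I) = 5*I (Y(I) = I*5 = 5*I)
g(d, j) = 5*d
n = 42839 (n = (5*185 + 9333) + 32581 = (925 + 9333) + 32581 = 10258 + 32581 = 42839)
1/(63107 + n) = 1/(63107 + 42839) = 1/105946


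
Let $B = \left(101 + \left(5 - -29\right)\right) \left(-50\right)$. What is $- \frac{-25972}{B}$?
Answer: $- \frac{12986}{3375} \approx -3.8477$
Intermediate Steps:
$B = -6750$ ($B = \left(101 + \left(5 + 29\right)\right) \left(-50\right) = \left(101 + 34\right) \left(-50\right) = 135 \left(-50\right) = -6750$)
$- \frac{-25972}{B} = - \frac{-25972}{-6750} = - \frac{\left(-25972\right) \left(-1\right)}{6750} = \left(-1\right) \frac{12986}{3375} = - \frac{12986}{3375}$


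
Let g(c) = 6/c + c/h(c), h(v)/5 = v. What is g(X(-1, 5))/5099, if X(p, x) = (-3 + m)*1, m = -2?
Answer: -1/5099 ≈ -0.00019612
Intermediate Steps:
h(v) = 5*v
X(p, x) = -5 (X(p, x) = (-3 - 2)*1 = -5*1 = -5)
g(c) = 1/5 + 6/c (g(c) = 6/c + c/((5*c)) = 6/c + c*(1/(5*c)) = 6/c + 1/5 = 1/5 + 6/c)
g(X(-1, 5))/5099 = ((1/5)*(30 - 5)/(-5))/5099 = ((1/5)*(-1/5)*25)/5099 = (1/5099)*(-1) = -1/5099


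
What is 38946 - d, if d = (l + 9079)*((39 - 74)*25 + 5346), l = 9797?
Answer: -84355650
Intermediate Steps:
d = 84394596 (d = (9797 + 9079)*((39 - 74)*25 + 5346) = 18876*(-35*25 + 5346) = 18876*(-875 + 5346) = 18876*4471 = 84394596)
38946 - d = 38946 - 1*84394596 = 38946 - 84394596 = -84355650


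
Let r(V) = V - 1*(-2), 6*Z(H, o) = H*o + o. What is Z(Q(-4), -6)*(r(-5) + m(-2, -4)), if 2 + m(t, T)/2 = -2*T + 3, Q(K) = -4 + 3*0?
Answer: 45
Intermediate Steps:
Q(K) = -4 (Q(K) = -4 + 0 = -4)
Z(H, o) = o/6 + H*o/6 (Z(H, o) = (H*o + o)/6 = (o + H*o)/6 = o/6 + H*o/6)
m(t, T) = 2 - 4*T (m(t, T) = -4 + 2*(-2*T + 3) = -4 + 2*(3 - 2*T) = -4 + (6 - 4*T) = 2 - 4*T)
r(V) = 2 + V (r(V) = V + 2 = 2 + V)
Z(Q(-4), -6)*(r(-5) + m(-2, -4)) = ((1/6)*(-6)*(1 - 4))*((2 - 5) + (2 - 4*(-4))) = ((1/6)*(-6)*(-3))*(-3 + (2 + 16)) = 3*(-3 + 18) = 3*15 = 45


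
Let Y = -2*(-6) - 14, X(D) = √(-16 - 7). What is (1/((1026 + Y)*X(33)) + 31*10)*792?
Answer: 245520 - 99*I*√23/2944 ≈ 2.4552e+5 - 0.16127*I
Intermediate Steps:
X(D) = I*√23 (X(D) = √(-23) = I*√23)
Y = -2 (Y = 12 - 14 = -2)
(1/((1026 + Y)*X(33)) + 31*10)*792 = (1/((1026 - 2)*((I*√23))) + 31*10)*792 = ((-I*√23/23)/1024 + 310)*792 = (-I*√23/23552 + 310)*792 = (310 - I*√23/23552)*792 = 245520 - 99*I*√23/2944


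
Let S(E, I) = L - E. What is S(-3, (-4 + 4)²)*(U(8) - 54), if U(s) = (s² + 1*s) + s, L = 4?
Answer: 182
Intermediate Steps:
U(s) = s² + 2*s (U(s) = (s² + s) + s = (s + s²) + s = s² + 2*s)
S(E, I) = 4 - E
S(-3, (-4 + 4)²)*(U(8) - 54) = (4 - 1*(-3))*(8*(2 + 8) - 54) = (4 + 3)*(8*10 - 54) = 7*(80 - 54) = 7*26 = 182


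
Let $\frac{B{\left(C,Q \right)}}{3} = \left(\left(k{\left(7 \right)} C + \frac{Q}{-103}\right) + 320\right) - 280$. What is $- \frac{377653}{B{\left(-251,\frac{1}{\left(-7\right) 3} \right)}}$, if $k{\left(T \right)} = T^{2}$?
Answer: $\frac{272287813}{26516216} \approx 10.269$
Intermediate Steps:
$B{\left(C,Q \right)} = 120 + 147 C - \frac{3 Q}{103}$ ($B{\left(C,Q \right)} = 3 \left(\left(\left(7^{2} C + \frac{Q}{-103}\right) + 320\right) - 280\right) = 3 \left(\left(\left(49 C - \frac{Q}{103}\right) + 320\right) - 280\right) = 3 \left(\left(320 + 49 C - \frac{Q}{103}\right) - 280\right) = 3 \left(40 + 49 C - \frac{Q}{103}\right) = 120 + 147 C - \frac{3 Q}{103}$)
$- \frac{377653}{B{\left(-251,\frac{1}{\left(-7\right) 3} \right)}} = - \frac{377653}{120 + 147 \left(-251\right) - \frac{3}{103 \left(\left(-7\right) 3\right)}} = - \frac{377653}{120 - 36897 - \frac{3}{103 \left(-21\right)}} = - \frac{377653}{120 - 36897 - - \frac{1}{721}} = - \frac{377653}{120 - 36897 + \frac{1}{721}} = - \frac{377653}{- \frac{26516216}{721}} = \left(-377653\right) \left(- \frac{721}{26516216}\right) = \frac{272287813}{26516216}$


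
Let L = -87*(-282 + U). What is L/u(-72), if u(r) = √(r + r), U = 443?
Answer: 4669*I/4 ≈ 1167.3*I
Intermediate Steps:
L = -14007 (L = -87*(-282 + 443) = -87*161 = -14007)
u(r) = √2*√r (u(r) = √(2*r) = √2*√r)
L/u(-72) = -14007*(-I/12) = -(-4669)*I/4 = 4669*I/4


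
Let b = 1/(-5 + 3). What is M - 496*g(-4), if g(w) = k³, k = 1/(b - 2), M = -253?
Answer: -27657/125 ≈ -221.26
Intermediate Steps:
b = -½ (b = 1/(-2) = -½ ≈ -0.50000)
k = -⅖ (k = 1/(-½ - 2) = 1/(-5/2) = -⅖ ≈ -0.40000)
g(w) = -8/125 (g(w) = (-⅖)³ = -8/125)
M - 496*g(-4) = -253 - 496*(-8/125) = -253 + 3968/125 = -27657/125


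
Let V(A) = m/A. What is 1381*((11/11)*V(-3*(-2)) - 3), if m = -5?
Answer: -31763/6 ≈ -5293.8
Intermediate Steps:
V(A) = -5/A
1381*((11/11)*V(-3*(-2)) - 3) = 1381*((11/11)*(-5/((-3*(-2)))) - 3) = 1381*((11*(1/11))*(-5/6) - 3) = 1381*(1*(-5*1/6) - 3) = 1381*(1*(-5/6) - 3) = 1381*(-5/6 - 3) = 1381*(-23/6) = -31763/6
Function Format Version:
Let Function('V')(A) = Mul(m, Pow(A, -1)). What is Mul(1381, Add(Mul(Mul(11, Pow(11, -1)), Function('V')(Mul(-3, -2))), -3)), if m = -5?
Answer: Rational(-31763, 6) ≈ -5293.8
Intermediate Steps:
Function('V')(A) = Mul(-5, Pow(A, -1))
Mul(1381, Add(Mul(Mul(11, Pow(11, -1)), Function('V')(Mul(-3, -2))), -3)) = Mul(1381, Add(Mul(Mul(11, Pow(11, -1)), Mul(-5, Pow(Mul(-3, -2), -1))), -3)) = Mul(1381, Add(Mul(Mul(11, Rational(1, 11)), Mul(-5, Pow(6, -1))), -3)) = Mul(1381, Add(Mul(1, Mul(-5, Rational(1, 6))), -3)) = Mul(1381, Add(Mul(1, Rational(-5, 6)), -3)) = Mul(1381, Add(Rational(-5, 6), -3)) = Mul(1381, Rational(-23, 6)) = Rational(-31763, 6)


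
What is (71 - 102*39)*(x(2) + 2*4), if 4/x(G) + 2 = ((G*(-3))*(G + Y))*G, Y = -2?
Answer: -23442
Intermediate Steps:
x(G) = 4/(-2 - 3*G**2*(-2 + G)) (x(G) = 4/(-2 + ((G*(-3))*(G - 2))*G) = 4/(-2 + ((-3*G)*(-2 + G))*G) = 4/(-2 + (-3*G*(-2 + G))*G) = 4/(-2 - 3*G**2*(-2 + G)))
(71 - 102*39)*(x(2) + 2*4) = (71 - 102*39)*(-4/(2 - 6*2**2 + 3*2**3) + 2*4) = (71 - 3978)*(-4/(2 - 6*4 + 3*8) + 8) = -3907*(-4/(2 - 24 + 24) + 8) = -3907*(-4/2 + 8) = -3907*(-4*1/2 + 8) = -3907*(-2 + 8) = -3907*6 = -23442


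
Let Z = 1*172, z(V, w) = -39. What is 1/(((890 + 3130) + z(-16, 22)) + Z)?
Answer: 1/4153 ≈ 0.00024079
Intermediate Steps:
Z = 172
1/(((890 + 3130) + z(-16, 22)) + Z) = 1/(((890 + 3130) - 39) + 172) = 1/((4020 - 39) + 172) = 1/(3981 + 172) = 1/4153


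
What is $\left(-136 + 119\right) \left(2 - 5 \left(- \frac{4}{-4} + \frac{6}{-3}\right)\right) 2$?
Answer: $-238$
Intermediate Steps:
$\left(-136 + 119\right) \left(2 - 5 \left(- \frac{4}{-4} + \frac{6}{-3}\right)\right) 2 = - 17 \left(2 - 5 \left(\left(-4\right) \left(- \frac{1}{4}\right) + 6 \left(- \frac{1}{3}\right)\right)\right) 2 = - 17 \left(2 - 5 \left(1 - 2\right)\right) 2 = - 17 \left(2 - -5\right) 2 = - 17 \left(2 + 5\right) 2 = - 17 \cdot 7 \cdot 2 = \left(-17\right) 14 = -238$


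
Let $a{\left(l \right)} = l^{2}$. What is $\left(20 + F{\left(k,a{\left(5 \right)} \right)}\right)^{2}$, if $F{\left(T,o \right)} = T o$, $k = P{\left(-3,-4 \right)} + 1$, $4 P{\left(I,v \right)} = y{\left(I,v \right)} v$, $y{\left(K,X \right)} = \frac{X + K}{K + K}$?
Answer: $\frac{9025}{36} \approx 250.69$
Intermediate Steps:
$y{\left(K,X \right)} = \frac{K + X}{2 K}$
$P{\left(I,v \right)} = \frac{v \left(I + v\right)}{8 I}$ ($P{\left(I,v \right)} = \frac{\frac{I + v}{2 I} v}{4} = \frac{\frac{1}{2} v \frac{1}{I} \left(I + v\right)}{4} = \frac{v \left(I + v\right)}{8 I}$)
$k = - \frac{1}{6}$ ($k = \frac{1}{8} \left(-4\right) \frac{1}{-3} \left(-3 - 4\right) + 1 = \frac{1}{8} \left(-4\right) \left(- \frac{1}{3}\right) \left(-7\right) + 1 = - \frac{7}{6} + 1 = - \frac{1}{6} \approx -0.16667$)
$\left(20 + F{\left(k,a{\left(5 \right)} \right)}\right)^{2} = \left(20 - \frac{5^{2}}{6}\right)^{2} = \left(20 - \frac{25}{6}\right)^{2} = \left(\frac{95}{6}\right)^{2} = \frac{9025}{36}$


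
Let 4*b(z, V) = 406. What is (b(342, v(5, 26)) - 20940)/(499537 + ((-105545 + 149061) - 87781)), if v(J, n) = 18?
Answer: -41677/910544 ≈ -0.045772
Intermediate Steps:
b(z, V) = 203/2 (b(z, V) = (¼)*406 = 203/2)
(b(342, v(5, 26)) - 20940)/(499537 + ((-105545 + 149061) - 87781)) = (203/2 - 20940)/(499537 + ((-105545 + 149061) - 87781)) = -41677/(2*(499537 + (43516 - 87781))) = -41677/(2*(499537 - 44265)) = -41677/2/455272 = -41677/2*1/455272 = -41677/910544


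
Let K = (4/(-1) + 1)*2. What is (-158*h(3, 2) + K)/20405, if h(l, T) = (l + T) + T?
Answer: -1112/20405 ≈ -0.054496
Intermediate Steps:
h(l, T) = l + 2*T (h(l, T) = (T + l) + T = l + 2*T)
K = -6 (K = (4*(-1) + 1)*2 = (-4 + 1)*2 = -3*2 = -6)
(-158*h(3, 2) + K)/20405 = (-158*(3 + 2*2) - 6)/20405 = (-158*(3 + 4) - 6)*(1/20405) = (-158*7 - 6)*(1/20405) = (-1106 - 6)*(1/20405) = -1112*1/20405 = -1112/20405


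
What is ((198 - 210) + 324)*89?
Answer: 27768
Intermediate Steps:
((198 - 210) + 324)*89 = (-12 + 324)*89 = 312*89 = 27768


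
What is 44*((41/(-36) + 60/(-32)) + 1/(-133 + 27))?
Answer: -126907/954 ≈ -133.03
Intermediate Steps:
44*((41/(-36) + 60/(-32)) + 1/(-133 + 27)) = 44*((41*(-1/36) + 60*(-1/32)) + 1/(-106)) = 44*((-41/36 - 15/8) - 1/106) = 44*(-217/72 - 1/106) = 44*(-11537/3816) = -126907/954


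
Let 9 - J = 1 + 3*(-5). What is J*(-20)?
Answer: -460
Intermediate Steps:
J = 23 (J = 9 - (1 + 3*(-5)) = 9 - (1 - 15) = 9 - 1*(-14) = 9 + 14 = 23)
J*(-20) = 23*(-20) = -460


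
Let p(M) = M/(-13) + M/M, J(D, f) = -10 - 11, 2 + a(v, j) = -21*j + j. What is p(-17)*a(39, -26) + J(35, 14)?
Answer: 15267/13 ≈ 1174.4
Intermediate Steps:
a(v, j) = -2 - 20*j (a(v, j) = -2 + (-21*j + j) = -2 - 20*j)
J(D, f) = -21
p(M) = 1 - M/13 (p(M) = M*(-1/13) + 1 = -M/13 + 1 = 1 - M/13)
p(-17)*a(39, -26) + J(35, 14) = (1 - 1/13*(-17))*(-2 - 20*(-26)) - 21 = (1 + 17/13)*(-2 + 520) - 21 = (30/13)*518 - 21 = 15540/13 - 21 = 15267/13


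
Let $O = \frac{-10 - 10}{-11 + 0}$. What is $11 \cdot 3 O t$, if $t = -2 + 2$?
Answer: $0$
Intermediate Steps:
$t = 0$
$O = \frac{20}{11}$ ($O = - \frac{20}{-11} = \left(-20\right) \left(- \frac{1}{11}\right) = \frac{20}{11} \approx 1.8182$)
$11 \cdot 3 O t = 11 \cdot 3 \cdot \frac{20}{11} \cdot 0 = 33 \cdot \frac{20}{11} \cdot 0 = 60 \cdot 0 = 0$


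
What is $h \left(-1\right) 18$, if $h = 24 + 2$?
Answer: $-468$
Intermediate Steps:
$h = 26$
$h \left(-1\right) 18 = 26 \left(-1\right) 18 = \left(-26\right) 18 = -468$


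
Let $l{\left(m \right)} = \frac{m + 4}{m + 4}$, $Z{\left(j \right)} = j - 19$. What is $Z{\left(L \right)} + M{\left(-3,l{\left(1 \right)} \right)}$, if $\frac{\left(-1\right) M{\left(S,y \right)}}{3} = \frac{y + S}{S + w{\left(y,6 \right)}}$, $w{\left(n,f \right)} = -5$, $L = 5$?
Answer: $- \frac{59}{4} \approx -14.75$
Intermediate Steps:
$Z{\left(j \right)} = -19 + j$
$l{\left(m \right)} = 1$ ($l{\left(m \right)} = \frac{4 + m}{4 + m} = 1$)
$M{\left(S,y \right)} = - \frac{3 \left(S + y\right)}{-5 + S}$ ($M{\left(S,y \right)} = - 3 \frac{y + S}{S - 5} = - 3 \frac{S + y}{-5 + S} = - \frac{3 \left(S + y\right)}{-5 + S}$)
$Z{\left(L \right)} + M{\left(-3,l{\left(1 \right)} \right)} = \left(-19 + 5\right) + \frac{3 \left(\left(-1\right) \left(-3\right) - 1\right)}{-5 - 3} = -14 + \frac{3 \left(3 - 1\right)}{-8} = -14 + 3 \left(- \frac{1}{8}\right) 2 = -14 - \frac{3}{4} = - \frac{59}{4}$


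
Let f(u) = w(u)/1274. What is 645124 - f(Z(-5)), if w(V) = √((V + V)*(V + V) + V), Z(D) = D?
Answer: 645124 - √95/1274 ≈ 6.4512e+5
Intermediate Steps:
w(V) = √(V + 4*V²) (w(V) = √((2*V)*(2*V) + V) = √(4*V² + V) = √(V + 4*V²))
f(u) = √(u*(1 + 4*u))/1274
645124 - f(Z(-5)) = 645124 - √(-5*(1 + 4*(-5)))/1274 = 645124 - √(-5*(1 - 20))/1274 = 645124 - √(-5*(-19))/1274 = 645124 - √95/1274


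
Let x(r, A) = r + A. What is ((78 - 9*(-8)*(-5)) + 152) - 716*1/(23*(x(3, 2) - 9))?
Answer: -2811/23 ≈ -122.22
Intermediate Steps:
x(r, A) = A + r
((78 - 9*(-8)*(-5)) + 152) - 716*1/(23*(x(3, 2) - 9)) = ((78 - 9*(-8)*(-5)) + 152) - 716*1/(23*((2 + 3) - 9)) = ((78 + 72*(-5)) + 152) - 716*1/(23*(5 - 9)) = ((78 - 360) + 152) - 716/((-4*23)) = (-282 + 152) - 716/(-92) = -130 - 716*(-1/92) = -130 + 179/23 = -2811/23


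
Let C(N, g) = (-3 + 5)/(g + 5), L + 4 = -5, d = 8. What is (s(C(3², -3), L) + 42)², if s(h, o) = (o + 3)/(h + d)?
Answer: 15376/9 ≈ 1708.4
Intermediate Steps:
L = -9 (L = -4 - 5 = -9)
C(N, g) = 2/(5 + g)
s(h, o) = (3 + o)/(8 + h) (s(h, o) = (o + 3)/(h + 8) = (3 + o)/(8 + h))
(s(C(3², -3), L) + 42)² = ((3 - 9)/(8 + 2/(5 - 3)) + 42)² = (-6/(8 + 2/2) + 42)² = (-6/(8 + 2*(½)) + 42)² = (-6/(8 + 1) + 42)² = (-6/9 + 42)² = ((⅑)*(-6) + 42)² = (-⅔ + 42)² = (124/3)² = 15376/9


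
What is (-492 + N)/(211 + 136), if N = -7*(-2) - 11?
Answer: -489/347 ≈ -1.4092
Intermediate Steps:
N = 3 (N = 14 - 11 = 3)
(-492 + N)/(211 + 136) = (-492 + 3)/(211 + 136) = -489/347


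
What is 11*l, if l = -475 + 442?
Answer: -363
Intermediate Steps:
l = -33
11*l = 11*(-33) = -363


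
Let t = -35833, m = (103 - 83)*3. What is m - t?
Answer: 35893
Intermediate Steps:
m = 60 (m = 20*3 = 60)
m - t = 60 - 1*(-35833) = 60 + 35833 = 35893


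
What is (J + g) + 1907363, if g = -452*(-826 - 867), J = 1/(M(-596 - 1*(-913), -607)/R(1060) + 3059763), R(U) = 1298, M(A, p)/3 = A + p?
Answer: 5307209015010097/1985785752 ≈ 2.6726e+6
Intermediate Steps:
M(A, p) = 3*A + 3*p (M(A, p) = 3*(A + p) = 3*A + 3*p)
J = 649/1985785752 (J = 1/((3*(-596 - 1*(-913)) + 3*(-607))/1298 + 3059763) = 1/((3*(-596 + 913) - 1821)*(1/1298) + 3059763) = 1/((3*317 - 1821)*(1/1298) + 3059763) = 1/((951 - 1821)*(1/1298) + 3059763) = 1/(-870*1/1298 + 3059763) = 1/(-435/649 + 3059763) = 1/(1985785752/649) = 649/1985785752 ≈ 3.2682e-7)
g = 765236 (g = -452*(-1693) = 765236)
(J + g) + 1907363 = (649/1985785752 + 765236) + 1907363 = 1519594745718121/1985785752 + 1907363 = 5307209015010097/1985785752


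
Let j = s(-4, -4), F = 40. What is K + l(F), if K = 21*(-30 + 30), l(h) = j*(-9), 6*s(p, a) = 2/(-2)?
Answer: 3/2 ≈ 1.5000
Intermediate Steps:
s(p, a) = -⅙ (s(p, a) = (2/(-2))/6 = (2*(-½))/6 = (⅙)*(-1) = -⅙)
j = -⅙ ≈ -0.16667
l(h) = 3/2 (l(h) = -⅙*(-9) = 3/2)
K = 0 (K = 21*0 = 0)
K + l(F) = 0 + 3/2 = 3/2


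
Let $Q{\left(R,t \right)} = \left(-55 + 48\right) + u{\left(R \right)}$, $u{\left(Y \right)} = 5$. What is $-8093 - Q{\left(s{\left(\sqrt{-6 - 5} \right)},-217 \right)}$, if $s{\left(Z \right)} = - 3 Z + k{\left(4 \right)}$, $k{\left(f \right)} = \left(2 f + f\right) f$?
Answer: $-8091$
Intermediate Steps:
$k{\left(f \right)} = 3 f^{2}$ ($k{\left(f \right)} = 3 f f = 3 f^{2}$)
$s{\left(Z \right)} = 48 - 3 Z$ ($s{\left(Z \right)} = - 3 Z + 3 \cdot 4^{2} = - 3 Z + 3 \cdot 16 = - 3 Z + 48 = 48 - 3 Z$)
$Q{\left(R,t \right)} = -2$ ($Q{\left(R,t \right)} = \left(-55 + 48\right) + 5 = -7 + 5 = -2$)
$-8093 - Q{\left(s{\left(\sqrt{-6 - 5} \right)},-217 \right)} = -8093 - -2 = -8093 + 2 = -8091$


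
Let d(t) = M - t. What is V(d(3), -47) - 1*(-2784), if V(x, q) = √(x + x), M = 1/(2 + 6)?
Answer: 2784 + I*√23/2 ≈ 2784.0 + 2.3979*I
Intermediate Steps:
M = ⅛ (M = 1/8 = ⅛ ≈ 0.12500)
d(t) = ⅛ - t
V(x, q) = √2*√x (V(x, q) = √(2*x) = √2*√x)
V(d(3), -47) - 1*(-2784) = √2*√(⅛ - 1*3) - 1*(-2784) = √2*√(⅛ - 3) + 2784 = √2*√(-23/8) + 2784 = √2*(I*√46/4) + 2784 = I*√23/2 + 2784 = 2784 + I*√23/2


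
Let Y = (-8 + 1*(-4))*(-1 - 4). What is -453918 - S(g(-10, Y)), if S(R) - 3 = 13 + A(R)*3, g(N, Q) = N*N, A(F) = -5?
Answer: -453919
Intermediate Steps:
Y = 60 (Y = (-8 - 4)*(-5) = -12*(-5) = 60)
g(N, Q) = N**2
S(R) = 1 (S(R) = 3 + (13 - 5*3) = 3 + (13 - 15) = 3 - 2 = 1)
-453918 - S(g(-10, Y)) = -453918 - 1*1 = -453918 - 1 = -453919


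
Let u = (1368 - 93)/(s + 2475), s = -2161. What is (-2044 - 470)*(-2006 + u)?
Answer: 790161513/157 ≈ 5.0329e+6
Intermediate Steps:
u = 1275/314 (u = (1368 - 93)/(-2161 + 2475) = 1275/314 ≈ 4.0605)
(-2044 - 470)*(-2006 + u) = (-2044 - 470)*(-2006 + 1275/314) = -2514*(-628609/314) = 790161513/157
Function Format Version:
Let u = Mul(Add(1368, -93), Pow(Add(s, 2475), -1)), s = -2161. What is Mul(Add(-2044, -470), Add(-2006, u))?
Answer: Rational(790161513, 157) ≈ 5.0329e+6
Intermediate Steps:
u = Rational(1275, 314) (u = Mul(Add(1368, -93), Pow(Add(-2161, 2475), -1)) = Mul(1275, Pow(314, -1)) = Mul(1275, Rational(1, 314)) = Rational(1275, 314) ≈ 4.0605)
Mul(Add(-2044, -470), Add(-2006, u)) = Mul(Add(-2044, -470), Add(-2006, Rational(1275, 314))) = Mul(-2514, Rational(-628609, 314)) = Rational(790161513, 157)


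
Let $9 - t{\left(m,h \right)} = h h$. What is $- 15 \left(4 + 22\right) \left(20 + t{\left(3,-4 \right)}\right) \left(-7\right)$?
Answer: $35490$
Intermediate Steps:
$t{\left(m,h \right)} = 9 - h^{2}$ ($t{\left(m,h \right)} = 9 - h h = 9 - h^{2}$)
$- 15 \left(4 + 22\right) \left(20 + t{\left(3,-4 \right)}\right) \left(-7\right) = - 15 \left(4 + 22\right) \left(20 + \left(9 - \left(-4\right)^{2}\right)\right) \left(-7\right) = - 15 \cdot 26 \left(20 + \left(9 - 16\right)\right) \left(-7\right) = - 15 \cdot 26 \left(20 - 7\right) \left(-7\right) = - 15 \cdot 26 \cdot 13 \left(-7\right) = \left(-15\right) 338 \left(-7\right) = \left(-5070\right) \left(-7\right) = 35490$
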